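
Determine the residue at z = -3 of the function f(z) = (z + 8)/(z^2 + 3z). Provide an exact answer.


Step 1: Q(z) = z^2 + 3z = (z + 3)(z)
Step 2: Q'(z) = 2z + 3
Step 3: Q'(-3) = -3, P(-3) = 5
Step 4: Res = P(-3)/Q'(-3) = 5/(-3) = -5/3

-5/3


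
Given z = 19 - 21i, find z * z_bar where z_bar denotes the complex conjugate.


Step 1: conj(z) = 19 + 21i
Step 2: z * conj(z) = 19^2 + (-21)^2
Step 3: = 361 + 441 = 802

802


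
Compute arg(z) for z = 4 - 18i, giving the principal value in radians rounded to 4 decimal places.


Step 1: z = 4 - 18i
Step 2: arg(z) = atan2(-18, 4)
Step 3: arg(z) = -1.3521

-1.3521


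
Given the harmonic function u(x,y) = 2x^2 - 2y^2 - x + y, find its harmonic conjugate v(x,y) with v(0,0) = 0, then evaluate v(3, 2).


Step 1: v_x = -u_y = 4y - 1
Step 2: v_y = u_x = 4x - 1
Step 3: v = 4xy - x - y + C
Step 4: v(0,0) = 0 => C = 0
Step 5: v(3, 2) = 19

19


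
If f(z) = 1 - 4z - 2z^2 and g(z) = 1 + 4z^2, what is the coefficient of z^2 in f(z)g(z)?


Step 1: z^2 term in f*g comes from: (1)*(4z^2) + (-4z)*(0) + (-2z^2)*(1)
Step 2: = 4 + 0 - 2
Step 3: = 2

2


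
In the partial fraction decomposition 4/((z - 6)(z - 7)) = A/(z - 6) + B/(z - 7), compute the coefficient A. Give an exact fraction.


Step 1: Multiply both sides by (z - 6) and set z = 6
Step 2: A = 4 / (6 - 7)
Step 3: A = 4 / (-1)
Step 4: A = -4

-4


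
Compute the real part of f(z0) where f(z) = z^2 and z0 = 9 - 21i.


Step 1: z0 = 9 - 21i
Step 2: z0^2 = 9^2 - (-21)^2 - 378i
Step 3: real part = 81 - 441 = -360

-360


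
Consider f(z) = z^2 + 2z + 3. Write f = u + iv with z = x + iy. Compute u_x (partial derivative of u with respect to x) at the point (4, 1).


Step 1: f(z) = (x+iy)^2 + 2(x+iy) + 3
Step 2: u = (x^2 - y^2) + 2x + 3
Step 3: u_x = 2x + 2
Step 4: At (4, 1): u_x = 8 + 2 = 10

10


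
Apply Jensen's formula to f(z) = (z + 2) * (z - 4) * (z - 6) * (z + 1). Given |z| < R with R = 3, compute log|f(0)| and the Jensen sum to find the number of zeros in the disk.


Jensen's formula: (1/2pi)*integral log|f(Re^it)|dt = log|f(0)| + sum_{|a_k|<R} log(R/|a_k|)
Step 1: f(0) = 2 * (-4) * (-6) * 1 = 48
Step 2: log|f(0)| = log|-2| + log|4| + log|6| + log|-1| = 3.8712
Step 3: Zeros inside |z| < 3: -2, -1
Step 4: Jensen sum = log(3/2) + log(3/1) = 1.5041
Step 5: n(R) = number of terms in the Jensen sum = count of zeros inside |z| < 3 = 2

2


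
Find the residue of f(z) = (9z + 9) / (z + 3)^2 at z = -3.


Step 1: Pole of order 2 at z = -3
Step 2: Res = lim d/dz [(z + 3)^2 * f(z)] as z -> -3
Step 3: (z + 3)^2 * f(z) = 9z + 9
Step 4: d/dz[9z + 9] = 9

9


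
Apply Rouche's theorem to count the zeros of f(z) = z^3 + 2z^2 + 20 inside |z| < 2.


Step 1: On |z| = 2 the three terms have sizes |z^3| = 2^3 = 8, |2z^2| = 2*2^2 = 8, |20| = 20
Step 2: The dominant term is g(z) = 20; let h(z) = z^3 + 2z^2 so f = g + h
Step 3: On |z| = 2: |g| = 20 and |h| <= 8 + 8 = 16
Step 4: Since 20 > 16, |h| < |g| on |z| = 2, so by Rouche f has the same number of zeros as g inside |z| < 2
Step 5: g(z) = 20 is a nonzero constant with no zeros inside |z| < 2. Answer = 0

0


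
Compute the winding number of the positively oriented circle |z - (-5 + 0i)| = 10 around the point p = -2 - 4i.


Step 1: Center c = (-5, 0), radius = 10
Step 2: |p - c|^2 = 3^2 + (-4)^2 = 25
Step 3: r^2 = 100
Step 4: |p-c| < r so winding number = 1

1


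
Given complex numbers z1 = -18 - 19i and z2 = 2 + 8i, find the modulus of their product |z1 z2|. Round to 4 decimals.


Step 1: |z1| = sqrt((-18)^2 + (-19)^2) = sqrt(685)
Step 2: |z2| = sqrt(2^2 + 8^2) = sqrt(68)
Step 3: |z1*z2| = |z1|*|z2| = sqrt(685) * sqrt(68) = sqrt(685 * 68) = sqrt(46580)
Step 4: = 215.824

215.824


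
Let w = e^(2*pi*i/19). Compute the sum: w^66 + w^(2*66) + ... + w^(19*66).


Step 1: The sum sum_{j=1}^{n} w^(k*j) equals n if n | k, else 0.
Step 2: Here n = 19, k = 66
Step 3: Does n divide k? 19 | 66 -> False
Step 4: Sum = 0

0


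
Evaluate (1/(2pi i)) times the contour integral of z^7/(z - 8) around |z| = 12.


Step 1: f(z) = z^7, a = 8 is inside |z| = 12
Step 2: By Cauchy integral formula: (1/(2pi*i)) * integral = f(a)
Step 3: f(8) = 8^7 = 2097152

2097152


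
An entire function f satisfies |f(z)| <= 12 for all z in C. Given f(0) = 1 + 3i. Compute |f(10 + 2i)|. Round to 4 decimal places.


Step 1: By Liouville's theorem, a bounded entire function is constant.
Step 2: f(z) = f(0) = 1 + 3i for all z.
Step 3: |f(w)| = |1 + 3i| = sqrt(1 + 9)
Step 4: = 3.1623

3.1623


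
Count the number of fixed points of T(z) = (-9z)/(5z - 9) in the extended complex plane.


Step 1: Fixed points satisfy T(z) = z
Step 2: 5z^2 = 0
Step 3: Discriminant = 0^2 - 4*5*0 = 0
Step 4: Number of fixed points = 1

1


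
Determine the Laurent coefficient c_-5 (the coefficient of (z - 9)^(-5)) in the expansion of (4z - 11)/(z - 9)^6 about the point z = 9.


Step 1: Write the numerator in powers of (z - 9): 4z - 11 = 4(z - 9) + (4*9 - 11) = 4(z - 9) + 25
Step 2: Divide by (z - 9)^6: f(z) = 25(z - 9)^(-6) + 4(z - 9)^(-5)
Step 3: This finite sum is the Laurent series of f about z = 9.
Step 4: Coefficient of (z - 9)^(-5) = coefficient of (z - 9) in the re-centred numerator = 4

4


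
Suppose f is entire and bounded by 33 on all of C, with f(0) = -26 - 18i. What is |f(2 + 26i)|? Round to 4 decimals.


Step 1: By Liouville's theorem, a bounded entire function is constant.
Step 2: f(z) = f(0) = -26 - 18i for all z.
Step 3: |f(w)| = |-26 - 18i| = sqrt(676 + 324)
Step 4: = 31.6228

31.6228


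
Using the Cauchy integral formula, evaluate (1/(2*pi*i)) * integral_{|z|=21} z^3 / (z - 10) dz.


Step 1: f(z) = z^3, a = 10 is inside |z| = 21
Step 2: By Cauchy integral formula: (1/(2pi*i)) * integral = f(a)
Step 3: f(10) = 10^3 = 1000

1000


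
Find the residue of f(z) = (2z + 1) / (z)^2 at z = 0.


Step 1: Pole of order 2 at z = 0
Step 2: Res = lim d/dz [(z)^2 * f(z)] as z -> 0
Step 3: (z)^2 * f(z) = 2z + 1
Step 4: d/dz[2z + 1] = 2

2


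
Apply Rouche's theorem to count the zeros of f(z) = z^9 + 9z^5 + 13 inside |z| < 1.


Step 1: On |z| = 1 the three terms have sizes |z^9| = 1^9 = 1, |9z^5| = 9*1^5 = 9, |13| = 13
Step 2: The dominant term is g(z) = 13; let h(z) = z^9 + 9z^5 so f = g + h
Step 3: On |z| = 1: |g| = 13 and |h| <= 1 + 9 = 10
Step 4: Since 13 > 10, |h| < |g| on |z| = 1, so by Rouche f has the same number of zeros as g inside |z| < 1
Step 5: g(z) = 13 is a nonzero constant with no zeros inside |z| < 1. Answer = 0

0


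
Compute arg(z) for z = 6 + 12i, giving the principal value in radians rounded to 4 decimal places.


Step 1: z = 6 + 12i
Step 2: arg(z) = atan2(12, 6)
Step 3: arg(z) = 1.1071

1.1071


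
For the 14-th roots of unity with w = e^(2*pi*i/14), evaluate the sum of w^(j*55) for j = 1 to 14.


Step 1: The sum sum_{j=1}^{n} w^(k*j) equals n if n | k, else 0.
Step 2: Here n = 14, k = 55
Step 3: Does n divide k? 14 | 55 -> False
Step 4: Sum = 0

0


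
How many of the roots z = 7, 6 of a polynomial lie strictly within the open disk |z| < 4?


Step 1: Check each root:
  z = 7: |7| = 7 >= 4
  z = 6: |6| = 6 >= 4
Step 2: Count = 0

0


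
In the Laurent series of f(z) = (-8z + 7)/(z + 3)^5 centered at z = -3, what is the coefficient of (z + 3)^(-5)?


Step 1: Write the numerator in powers of (z + 3): -8z + 7 = -8(z + 3) + (-8*(-3) + 7) = -8(z + 3) + 31
Step 2: Divide by (z + 3)^5: f(z) = 31(z + 3)^(-5) - 8(z + 3)^(-4)
Step 3: This finite sum is the Laurent series of f about z = -3.
Step 4: Coefficient of (z + 3)^(-5) = -8*(-3) + 7 = 31

31


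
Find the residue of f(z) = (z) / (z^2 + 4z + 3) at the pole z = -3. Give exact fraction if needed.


Step 1: Q(z) = z^2 + 4z + 3 = (z + 3)(z + 1)
Step 2: Q'(z) = 2z + 4
Step 3: Q'(-3) = -2, P(-3) = -3
Step 4: Res = P(-3)/Q'(-3) = -3/(-2) = 3/2

3/2


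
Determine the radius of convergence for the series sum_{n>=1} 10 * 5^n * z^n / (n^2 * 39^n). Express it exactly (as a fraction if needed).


Step 1: General term a_n = 10 * 5^n / (n^2 * 39^n)
Step 2: By the root test, |a_n|^(1/n) = 10^(1/n) * 5 / (n^(2/n) * 39) -> 5/39 as n -> infinity (since 10^(1/n) -> 1 and n^(2/n) -> 1)
Step 3: R = 1/lim|a_n|^(1/n) = 39/5

39/5


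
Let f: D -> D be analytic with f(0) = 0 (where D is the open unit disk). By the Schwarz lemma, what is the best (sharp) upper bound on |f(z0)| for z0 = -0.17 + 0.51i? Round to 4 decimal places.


Step 1: Schwarz lemma: if f: D -> D is analytic with f(0) = 0, then |f(z)| <= |z| for all z in D, and this is sharp (f(z) = z).
Step 2: |z0|^2 = (-0.17)^2 + 0.51^2 = 0.289
Step 3: |z0| = sqrt(0.289) = 0.537587
Step 4: Best bound = |z0| = 0.5376

0.5376


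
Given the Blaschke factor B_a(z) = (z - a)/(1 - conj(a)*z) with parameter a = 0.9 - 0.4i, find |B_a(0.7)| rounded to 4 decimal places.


Step 1: Numerator z0 - a = 0.7 - (0.9 - 0.4i) = -0.2 + 0.4i
Step 2: Denominator 1 - conj(a)*z0 = 1 - (0.9 + 0.4i)*0.7 = 0.37 - 0.28i
Step 3: |z0 - a|^2 = (-0.2)^2 + 0.4^2 = 0.2; |1 - conj(a)*z0|^2 = 0.37^2 + (-0.28)^2 = 0.2153
Step 4: |B_a(0.7)| = sqrt(0.2 / 0.2153) = sqrt(0.928936)
Step 5: = 0.9638

0.9638


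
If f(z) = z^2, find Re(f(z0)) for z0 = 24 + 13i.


Step 1: z0 = 24 + 13i
Step 2: z0^2 = 24^2 - 13^2 + 624i
Step 3: real part = 576 - 169 = 407

407


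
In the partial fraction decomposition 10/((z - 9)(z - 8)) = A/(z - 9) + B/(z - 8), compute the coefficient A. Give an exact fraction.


Step 1: Multiply both sides by (z - 9) and set z = 9
Step 2: A = 10 / (9 - 8)
Step 3: A = 10 / 1
Step 4: A = 10

10


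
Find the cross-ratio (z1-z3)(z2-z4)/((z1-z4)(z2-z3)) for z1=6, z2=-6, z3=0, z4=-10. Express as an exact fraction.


Step 1: (z1-z3)(z2-z4) = 6 * 4 = 24
Step 2: (z1-z4)(z2-z3) = 16 * (-6) = -96
Step 3: Cross-ratio = -24/96 = -1/4

-1/4


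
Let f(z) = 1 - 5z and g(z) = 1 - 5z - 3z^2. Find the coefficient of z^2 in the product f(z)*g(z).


Step 1: z^2 term in f*g comes from: (1)*(-3z^2) + (-5z)*(-5z) + (0)*(1)
Step 2: = -3 + 25 + 0
Step 3: = 22

22


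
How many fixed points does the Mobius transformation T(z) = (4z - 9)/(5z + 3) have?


Step 1: Fixed points satisfy T(z) = z
Step 2: 5z^2 - z + 9 = 0
Step 3: Discriminant = (-1)^2 - 4*5*9 = -179
Step 4: Number of fixed points = 2

2


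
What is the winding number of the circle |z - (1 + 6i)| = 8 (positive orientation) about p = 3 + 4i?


Step 1: Center c = (1, 6), radius = 8
Step 2: |p - c|^2 = 2^2 + (-2)^2 = 8
Step 3: r^2 = 64
Step 4: |p-c| < r so winding number = 1

1


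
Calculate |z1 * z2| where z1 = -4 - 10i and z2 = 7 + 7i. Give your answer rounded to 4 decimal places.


Step 1: |z1| = sqrt((-4)^2 + (-10)^2) = sqrt(116)
Step 2: |z2| = sqrt(7^2 + 7^2) = sqrt(98)
Step 3: |z1*z2| = |z1|*|z2| = sqrt(116) * sqrt(98) = sqrt(116 * 98) = sqrt(11368)
Step 4: = 106.6208

106.6208


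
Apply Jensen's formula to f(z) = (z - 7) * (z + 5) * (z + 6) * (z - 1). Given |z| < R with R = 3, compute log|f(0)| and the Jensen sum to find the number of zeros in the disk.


Jensen's formula: (1/2pi)*integral log|f(Re^it)|dt = log|f(0)| + sum_{|a_k|<R} log(R/|a_k|)
Step 1: f(0) = (-7) * 5 * 6 * (-1) = 210
Step 2: log|f(0)| = log|7| + log|-5| + log|-6| + log|1| = 5.3471
Step 3: Zeros inside |z| < 3: 1
Step 4: Jensen sum = log(3/1) = 1.0986
Step 5: n(R) = number of terms in the Jensen sum = count of zeros inside |z| < 3 = 1

1


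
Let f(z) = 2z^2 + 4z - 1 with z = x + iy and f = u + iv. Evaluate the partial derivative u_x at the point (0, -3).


Step 1: f(z) = 2(x+iy)^2 + 4(x+iy) - 1
Step 2: u = 2(x^2 - y^2) + 4x - 1
Step 3: u_x = 4x + 4
Step 4: At (0, -3): u_x = 0 + 4 = 4

4


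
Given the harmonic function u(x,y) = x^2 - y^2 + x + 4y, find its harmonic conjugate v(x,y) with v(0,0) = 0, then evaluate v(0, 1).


Step 1: v_x = -u_y = 2y - 4
Step 2: v_y = u_x = 2x + 1
Step 3: v = 2xy - 4x + y + C
Step 4: v(0,0) = 0 => C = 0
Step 5: v(0, 1) = 1

1


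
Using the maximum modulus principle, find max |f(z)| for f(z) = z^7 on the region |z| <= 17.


Step 1: On |z| = 17, |f(z)| = |z|^7 = 17^7
Step 2: By maximum modulus principle, maximum is on boundary.
Step 3: Maximum = 410338673 = 410338673

410338673


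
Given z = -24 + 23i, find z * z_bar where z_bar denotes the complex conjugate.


Step 1: conj(z) = -24 - 23i
Step 2: z * conj(z) = (-24)^2 + 23^2
Step 3: = 576 + 529 = 1105

1105


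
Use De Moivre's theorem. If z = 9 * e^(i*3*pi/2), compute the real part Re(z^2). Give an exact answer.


Step 1: By De Moivre's theorem, z^2 = 9^2 * e^(i*2*3*pi/2) = 81 * (cos(3*pi) + i*sin(3*pi))
Step 2: |z|^2 = 9^2 = 81
Step 3: Reduce the angle mod 2*pi: 3*pi - 2*pi = pi
Step 4: cos(pi) = -1
Step 5: Re(z^2) = 81 * (-1) = -81

-81


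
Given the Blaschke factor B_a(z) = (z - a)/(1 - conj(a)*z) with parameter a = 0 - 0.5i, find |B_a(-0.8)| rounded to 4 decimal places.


Step 1: Numerator z0 - a = -0.8 - (0 - 0.5i) = -0.8 + 0.5i
Step 2: Denominator 1 - conj(a)*z0 = 1 - (0 + 0.5i)*(-0.8) = 1 + 0.4i
Step 3: |z0 - a|^2 = (-0.8)^2 + 0.5^2 = 0.89; |1 - conj(a)*z0|^2 = 1^2 + 0.4^2 = 1.16
Step 4: |B_a(-0.8)| = sqrt(0.89 / 1.16) = sqrt(0.767241)
Step 5: = 0.8759

0.8759


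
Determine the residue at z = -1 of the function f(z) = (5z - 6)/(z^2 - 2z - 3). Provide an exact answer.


Step 1: Q(z) = z^2 - 2z - 3 = (z + 1)(z - 3)
Step 2: Q'(z) = 2z - 2
Step 3: Q'(-1) = -4, P(-1) = -11
Step 4: Res = P(-1)/Q'(-1) = -11/(-4) = 11/4

11/4


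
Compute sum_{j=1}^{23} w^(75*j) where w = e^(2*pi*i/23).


Step 1: The sum sum_{j=1}^{n} w^(k*j) equals n if n | k, else 0.
Step 2: Here n = 23, k = 75
Step 3: Does n divide k? 23 | 75 -> False
Step 4: Sum = 0

0


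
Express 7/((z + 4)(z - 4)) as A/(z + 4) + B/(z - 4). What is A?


Step 1: Multiply both sides by (z + 4) and set z = -4
Step 2: A = 7 / (-4 - 4)
Step 3: A = 7 / (-8)
Step 4: A = -7/8

-7/8


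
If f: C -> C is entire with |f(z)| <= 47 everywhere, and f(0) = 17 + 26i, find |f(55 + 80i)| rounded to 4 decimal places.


Step 1: By Liouville's theorem, a bounded entire function is constant.
Step 2: f(z) = f(0) = 17 + 26i for all z.
Step 3: |f(w)| = |17 + 26i| = sqrt(289 + 676)
Step 4: = 31.0644

31.0644


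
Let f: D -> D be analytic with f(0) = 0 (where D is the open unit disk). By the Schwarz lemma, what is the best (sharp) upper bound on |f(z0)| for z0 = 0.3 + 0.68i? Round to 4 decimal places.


Step 1: Schwarz lemma: if f: D -> D is analytic with f(0) = 0, then |f(z)| <= |z| for all z in D, and this is sharp (f(z) = z).
Step 2: |z0|^2 = 0.3^2 + 0.68^2 = 0.5524
Step 3: |z0| = sqrt(0.5524) = 0.743236
Step 4: Best bound = |z0| = 0.7432

0.7432


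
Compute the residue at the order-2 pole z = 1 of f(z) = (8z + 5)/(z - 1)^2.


Step 1: Pole of order 2 at z = 1
Step 2: Res = lim d/dz [(z - 1)^2 * f(z)] as z -> 1
Step 3: (z - 1)^2 * f(z) = 8z + 5
Step 4: d/dz[8z + 5] = 8

8


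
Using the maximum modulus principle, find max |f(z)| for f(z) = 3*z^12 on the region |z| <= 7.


Step 1: On |z| = 7, |f(z)| = 3 * |z|^12 = 3 * 7^12
Step 2: By maximum modulus principle, maximum is on boundary.
Step 3: Maximum = 3 * 13841287201 = 41523861603

41523861603


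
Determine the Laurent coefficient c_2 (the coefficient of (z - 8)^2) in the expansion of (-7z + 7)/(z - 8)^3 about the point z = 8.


Step 1: Write the numerator in powers of (z - 8): -7z + 7 = -7(z - 8) + (-7*8 + 7) = -7(z - 8) - 49
Step 2: Divide by (z - 8)^3: f(z) = -49(z - 8)^(-3) - 7(z - 8)^(-2)
Step 3: This finite sum is the Laurent series of f about z = 8.
Step 4: Only the powers -3 and -2 appear, so the coefficient of (z - 8)^2 = 0

0


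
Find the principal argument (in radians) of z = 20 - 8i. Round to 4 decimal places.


Step 1: z = 20 - 8i
Step 2: arg(z) = atan2(-8, 20)
Step 3: arg(z) = -0.3805

-0.3805


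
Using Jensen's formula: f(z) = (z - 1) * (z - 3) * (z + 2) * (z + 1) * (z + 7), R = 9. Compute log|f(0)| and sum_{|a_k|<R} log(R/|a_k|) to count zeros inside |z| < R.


Jensen's formula: (1/2pi)*integral log|f(Re^it)|dt = log|f(0)| + sum_{|a_k|<R} log(R/|a_k|)
Step 1: f(0) = (-1) * (-3) * 2 * 1 * 7 = 42
Step 2: log|f(0)| = log|1| + log|3| + log|-2| + log|-1| + log|-7| = 3.7377
Step 3: Zeros inside |z| < 9: 1, 3, -2, -1, -7
Step 4: Jensen sum = log(9/1) + log(9/3) + log(9/2) + log(9/1) + log(9/7) = 7.2485
Step 5: n(R) = number of terms in the Jensen sum = count of zeros inside |z| < 9 = 5

5


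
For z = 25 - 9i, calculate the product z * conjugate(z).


Step 1: conj(z) = 25 + 9i
Step 2: z * conj(z) = 25^2 + (-9)^2
Step 3: = 625 + 81 = 706

706


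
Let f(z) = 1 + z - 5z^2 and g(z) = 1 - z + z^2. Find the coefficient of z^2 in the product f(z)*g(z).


Step 1: z^2 term in f*g comes from: (1)*(z^2) + (z)*(-z) + (-5z^2)*(1)
Step 2: = 1 - 1 - 5
Step 3: = -5

-5


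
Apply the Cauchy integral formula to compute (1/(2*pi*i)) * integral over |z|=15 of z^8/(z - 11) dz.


Step 1: f(z) = z^8, a = 11 is inside |z| = 15
Step 2: By Cauchy integral formula: (1/(2pi*i)) * integral = f(a)
Step 3: f(11) = 11^8 = 214358881

214358881


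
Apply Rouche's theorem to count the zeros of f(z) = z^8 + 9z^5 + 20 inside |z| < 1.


Step 1: On |z| = 1 the three terms have sizes |z^8| = 1^8 = 1, |9z^5| = 9*1^5 = 9, |20| = 20
Step 2: The dominant term is g(z) = 20; let h(z) = z^8 + 9z^5 so f = g + h
Step 3: On |z| = 1: |g| = 20 and |h| <= 1 + 9 = 10
Step 4: Since 20 > 10, |h| < |g| on |z| = 1, so by Rouche f has the same number of zeros as g inside |z| < 1
Step 5: g(z) = 20 is a nonzero constant with no zeros inside |z| < 1. Answer = 0

0


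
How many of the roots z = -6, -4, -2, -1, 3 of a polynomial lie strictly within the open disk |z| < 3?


Step 1: Check each root:
  z = -6: |-6| = 6 >= 3
  z = -4: |-4| = 4 >= 3
  z = -2: |-2| = 2 < 3
  z = -1: |-1| = 1 < 3
  z = 3: |3| = 3 >= 3
Step 2: Count = 2

2


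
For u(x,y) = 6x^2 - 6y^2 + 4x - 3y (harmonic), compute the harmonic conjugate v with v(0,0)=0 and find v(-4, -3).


Step 1: v_x = -u_y = 12y + 3
Step 2: v_y = u_x = 12x + 4
Step 3: v = 12xy + 3x + 4y + C
Step 4: v(0,0) = 0 => C = 0
Step 5: v(-4, -3) = 120

120


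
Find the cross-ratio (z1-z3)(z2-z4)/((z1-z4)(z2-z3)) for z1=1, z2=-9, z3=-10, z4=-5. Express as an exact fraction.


Step 1: (z1-z3)(z2-z4) = 11 * (-4) = -44
Step 2: (z1-z4)(z2-z3) = 6 * 1 = 6
Step 3: Cross-ratio = -44/6 = -22/3

-22/3


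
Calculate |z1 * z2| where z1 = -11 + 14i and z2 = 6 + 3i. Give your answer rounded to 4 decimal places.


Step 1: |z1| = sqrt((-11)^2 + 14^2) = sqrt(317)
Step 2: |z2| = sqrt(6^2 + 3^2) = sqrt(45)
Step 3: |z1*z2| = |z1|*|z2| = sqrt(317) * sqrt(45) = sqrt(317 * 45) = sqrt(14265)
Step 4: = 119.4362

119.4362


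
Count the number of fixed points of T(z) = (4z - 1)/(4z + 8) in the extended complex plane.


Step 1: Fixed points satisfy T(z) = z
Step 2: 4z^2 + 4z + 1 = 0
Step 3: Discriminant = 4^2 - 4*4*1 = 0
Step 4: Number of fixed points = 1

1


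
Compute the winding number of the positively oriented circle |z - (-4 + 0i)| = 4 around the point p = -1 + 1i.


Step 1: Center c = (-4, 0), radius = 4
Step 2: |p - c|^2 = 3^2 + 1^2 = 10
Step 3: r^2 = 16
Step 4: |p-c| < r so winding number = 1

1


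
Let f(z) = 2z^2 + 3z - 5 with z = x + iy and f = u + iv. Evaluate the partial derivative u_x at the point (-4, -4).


Step 1: f(z) = 2(x+iy)^2 + 3(x+iy) - 5
Step 2: u = 2(x^2 - y^2) + 3x - 5
Step 3: u_x = 4x + 3
Step 4: At (-4, -4): u_x = -16 + 3 = -13

-13


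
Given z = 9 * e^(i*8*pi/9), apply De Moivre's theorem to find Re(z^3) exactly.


Step 1: By De Moivre's theorem, z^3 = 9^3 * e^(i*3*8*pi/9) = 729 * (cos(8*pi/3) + i*sin(8*pi/3))
Step 2: |z|^3 = 9^3 = 729
Step 3: Reduce the angle mod 2*pi: 8*pi/3 - 2*pi = 2*pi/3
Step 4: cos(2*pi/3) = -1/2
Step 5: Re(z^3) = 729 * (-1/2) = -729/2

-729/2


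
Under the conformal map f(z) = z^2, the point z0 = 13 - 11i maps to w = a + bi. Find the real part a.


Step 1: z0 = 13 - 11i
Step 2: z0^2 = 13^2 - (-11)^2 - 286i
Step 3: real part = 169 - 121 = 48

48


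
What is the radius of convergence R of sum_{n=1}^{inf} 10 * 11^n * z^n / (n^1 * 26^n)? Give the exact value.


Step 1: General term a_n = 10 * 11^n / (n^1 * 26^n)
Step 2: By the root test, |a_n|^(1/n) = 10^(1/n) * 11 / (n^(1/n) * 26) -> 11/26 as n -> infinity (since 10^(1/n) -> 1 and n^(1/n) -> 1)
Step 3: R = 1/lim|a_n|^(1/n) = 26/11

26/11


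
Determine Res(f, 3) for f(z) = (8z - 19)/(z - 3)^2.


Step 1: Pole of order 2 at z = 3
Step 2: Res = lim d/dz [(z - 3)^2 * f(z)] as z -> 3
Step 3: (z - 3)^2 * f(z) = 8z - 19
Step 4: d/dz[8z - 19] = 8

8


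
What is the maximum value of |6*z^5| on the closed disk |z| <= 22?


Step 1: On |z| = 22, |f(z)| = 6 * |z|^5 = 6 * 22^5
Step 2: By maximum modulus principle, maximum is on boundary.
Step 3: Maximum = 6 * 5153632 = 30921792

30921792


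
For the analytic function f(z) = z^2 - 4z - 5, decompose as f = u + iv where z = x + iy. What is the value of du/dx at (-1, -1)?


Step 1: f(z) = (x+iy)^2 - 4(x+iy) - 5
Step 2: u = (x^2 - y^2) - 4x - 5
Step 3: u_x = 2x - 4
Step 4: At (-1, -1): u_x = -2 - 4 = -6

-6


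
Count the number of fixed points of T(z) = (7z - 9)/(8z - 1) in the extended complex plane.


Step 1: Fixed points satisfy T(z) = z
Step 2: 8z^2 - 8z + 9 = 0
Step 3: Discriminant = (-8)^2 - 4*8*9 = -224
Step 4: Number of fixed points = 2

2


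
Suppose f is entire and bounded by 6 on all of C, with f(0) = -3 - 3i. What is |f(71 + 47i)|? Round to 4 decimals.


Step 1: By Liouville's theorem, a bounded entire function is constant.
Step 2: f(z) = f(0) = -3 - 3i for all z.
Step 3: |f(w)| = |-3 - 3i| = sqrt(9 + 9)
Step 4: = 4.2426

4.2426


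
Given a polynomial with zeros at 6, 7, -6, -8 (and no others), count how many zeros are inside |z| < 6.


Step 1: Check each root:
  z = 6: |6| = 6 >= 6
  z = 7: |7| = 7 >= 6
  z = -6: |-6| = 6 >= 6
  z = -8: |-8| = 8 >= 6
Step 2: Count = 0

0


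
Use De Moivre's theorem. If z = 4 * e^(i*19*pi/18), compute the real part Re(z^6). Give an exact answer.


Step 1: By De Moivre's theorem, z^6 = 4^6 * e^(i*6*19*pi/18) = 4096 * (cos(19*pi/3) + i*sin(19*pi/3))
Step 2: |z|^6 = 4^6 = 4096
Step 3: Reduce the angle mod 2*pi: 19*pi/3 - 6*pi = pi/3
Step 4: cos(pi/3) = 1/2
Step 5: Re(z^6) = 4096 * 1/2 = 2048

2048


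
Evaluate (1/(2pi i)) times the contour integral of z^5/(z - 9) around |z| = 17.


Step 1: f(z) = z^5, a = 9 is inside |z| = 17
Step 2: By Cauchy integral formula: (1/(2pi*i)) * integral = f(a)
Step 3: f(9) = 9^5 = 59049

59049


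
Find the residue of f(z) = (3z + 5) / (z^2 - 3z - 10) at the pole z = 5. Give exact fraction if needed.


Step 1: Q(z) = z^2 - 3z - 10 = (z - 5)(z + 2)
Step 2: Q'(z) = 2z - 3
Step 3: Q'(5) = 7, P(5) = 20
Step 4: Res = P(5)/Q'(5) = 20/7 = 20/7

20/7


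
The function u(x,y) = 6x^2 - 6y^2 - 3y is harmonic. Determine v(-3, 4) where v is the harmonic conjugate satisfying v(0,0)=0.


Step 1: v_x = -u_y = 12y + 3
Step 2: v_y = u_x = 12x + 0
Step 3: v = 12xy + 3x + C
Step 4: v(0,0) = 0 => C = 0
Step 5: v(-3, 4) = -153

-153


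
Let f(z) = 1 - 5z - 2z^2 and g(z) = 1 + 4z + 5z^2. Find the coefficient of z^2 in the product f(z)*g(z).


Step 1: z^2 term in f*g comes from: (1)*(5z^2) + (-5z)*(4z) + (-2z^2)*(1)
Step 2: = 5 - 20 - 2
Step 3: = -17

-17


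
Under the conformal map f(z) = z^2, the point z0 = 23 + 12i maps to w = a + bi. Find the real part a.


Step 1: z0 = 23 + 12i
Step 2: z0^2 = 23^2 - 12^2 + 552i
Step 3: real part = 529 - 144 = 385

385


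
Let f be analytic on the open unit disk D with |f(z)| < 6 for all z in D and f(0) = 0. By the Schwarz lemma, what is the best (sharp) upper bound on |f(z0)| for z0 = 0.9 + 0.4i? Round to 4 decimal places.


Step 1: g = f/6 maps D -> D with g(0) = 0, so by the Schwarz lemma |g(z)| <= |z|, i.e. |f(z)| <= 6|z|; this is sharp (f(z) = 6z).
Step 2: |z0|^2 = 0.9^2 + 0.4^2 = 0.97
Step 3: |z0| = sqrt(0.97) = 0.984886
Step 4: Best bound = 6 * |z0| = 6 * 0.984886 = 5.9093

5.9093


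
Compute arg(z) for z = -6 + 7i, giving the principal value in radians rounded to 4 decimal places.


Step 1: z = -6 + 7i
Step 2: arg(z) = atan2(7, -6)
Step 3: arg(z) = 2.2794

2.2794


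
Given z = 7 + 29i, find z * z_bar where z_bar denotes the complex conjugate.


Step 1: conj(z) = 7 - 29i
Step 2: z * conj(z) = 7^2 + 29^2
Step 3: = 49 + 841 = 890

890


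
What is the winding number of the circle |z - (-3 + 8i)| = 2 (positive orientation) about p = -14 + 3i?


Step 1: Center c = (-3, 8), radius = 2
Step 2: |p - c|^2 = (-11)^2 + (-5)^2 = 146
Step 3: r^2 = 4
Step 4: |p-c| > r so winding number = 0

0


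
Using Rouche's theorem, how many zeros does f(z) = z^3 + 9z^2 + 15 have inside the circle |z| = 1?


Step 1: On |z| = 1 the three terms have sizes |z^3| = 1^3 = 1, |9z^2| = 9*1^2 = 9, |15| = 15
Step 2: The dominant term is g(z) = 15; let h(z) = z^3 + 9z^2 so f = g + h
Step 3: On |z| = 1: |g| = 15 and |h| <= 1 + 9 = 10
Step 4: Since 15 > 10, |h| < |g| on |z| = 1, so by Rouche f has the same number of zeros as g inside |z| < 1
Step 5: g(z) = 15 is a nonzero constant with no zeros inside |z| < 1. Answer = 0

0


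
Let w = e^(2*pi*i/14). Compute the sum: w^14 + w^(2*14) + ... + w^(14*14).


Step 1: The sum sum_{j=1}^{n} w^(k*j) equals n if n | k, else 0.
Step 2: Here n = 14, k = 14
Step 3: Does n divide k? 14 | 14 -> True
Step 4: Sum = 14

14


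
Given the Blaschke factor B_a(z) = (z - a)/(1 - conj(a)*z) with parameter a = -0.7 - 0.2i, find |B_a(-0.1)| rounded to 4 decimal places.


Step 1: Numerator z0 - a = -0.1 - (-0.7 - 0.2i) = 0.6 + 0.2i
Step 2: Denominator 1 - conj(a)*z0 = 1 - (-0.7 + 0.2i)*(-0.1) = 0.93 + 0.02i
Step 3: |z0 - a|^2 = 0.6^2 + 0.2^2 = 0.4; |1 - conj(a)*z0|^2 = 0.93^2 + 0.02^2 = 0.8653
Step 4: |B_a(-0.1)| = sqrt(0.4 / 0.8653) = sqrt(0.462267)
Step 5: = 0.6799

0.6799


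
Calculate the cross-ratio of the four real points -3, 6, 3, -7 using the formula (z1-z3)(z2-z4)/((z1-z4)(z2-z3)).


Step 1: (z1-z3)(z2-z4) = (-6) * 13 = -78
Step 2: (z1-z4)(z2-z3) = 4 * 3 = 12
Step 3: Cross-ratio = -78/12 = -13/2

-13/2


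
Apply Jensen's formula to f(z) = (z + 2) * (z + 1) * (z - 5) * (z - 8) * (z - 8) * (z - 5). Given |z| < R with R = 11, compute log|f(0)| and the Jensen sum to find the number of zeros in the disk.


Jensen's formula: (1/2pi)*integral log|f(Re^it)|dt = log|f(0)| + sum_{|a_k|<R} log(R/|a_k|)
Step 1: f(0) = 2 * 1 * (-5) * (-8) * (-8) * (-5) = 3200
Step 2: log|f(0)| = log|-2| + log|-1| + log|5| + log|8| + log|8| + log|5| = 8.0709
Step 3: Zeros inside |z| < 11: -2, -1, 5, 8, 8, 5
Step 4: Jensen sum = log(11/2) + log(11/1) + log(11/5) + log(11/8) + log(11/8) + log(11/5) = 6.3165
Step 5: n(R) = number of terms in the Jensen sum = count of zeros inside |z| < 11 = 6

6


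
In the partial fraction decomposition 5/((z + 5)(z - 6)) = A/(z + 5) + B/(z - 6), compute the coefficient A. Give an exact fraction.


Step 1: Multiply both sides by (z + 5) and set z = -5
Step 2: A = 5 / (-5 - 6)
Step 3: A = 5 / (-11)
Step 4: A = -5/11

-5/11


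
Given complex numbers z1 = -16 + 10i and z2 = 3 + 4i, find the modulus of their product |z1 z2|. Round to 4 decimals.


Step 1: |z1| = sqrt((-16)^2 + 10^2) = sqrt(356)
Step 2: |z2| = sqrt(3^2 + 4^2) = sqrt(25)
Step 3: |z1*z2| = |z1|*|z2| = sqrt(356) * sqrt(25) = sqrt(356 * 25) = sqrt(8900)
Step 4: = 94.3398

94.3398


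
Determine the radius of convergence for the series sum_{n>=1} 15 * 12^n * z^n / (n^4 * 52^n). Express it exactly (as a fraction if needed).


Step 1: General term a_n = 15 * 12^n / (n^4 * 52^n)
Step 2: By the root test, |a_n|^(1/n) = 15^(1/n) * 12 / (n^(4/n) * 52) -> 12/52 as n -> infinity (since 15^(1/n) -> 1 and n^(4/n) -> 1)
Step 3: R = 1/lim|a_n|^(1/n) = 52/12 = 13/3

13/3


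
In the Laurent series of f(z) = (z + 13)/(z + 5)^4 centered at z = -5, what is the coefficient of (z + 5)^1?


Step 1: Write the numerator in powers of (z + 5): z + 13 = (z + 5) + (1*(-5) + 13) = (z + 5) + 8
Step 2: Divide by (z + 5)^4: f(z) = 8(z + 5)^(-4) + (z + 5)^(-3)
Step 3: This finite sum is the Laurent series of f about z = -5.
Step 4: Only the powers -4 and -3 appear, so the coefficient of (z + 5)^1 = 0

0


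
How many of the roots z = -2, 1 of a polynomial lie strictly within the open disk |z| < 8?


Step 1: Check each root:
  z = -2: |-2| = 2 < 8
  z = 1: |1| = 1 < 8
Step 2: Count = 2

2


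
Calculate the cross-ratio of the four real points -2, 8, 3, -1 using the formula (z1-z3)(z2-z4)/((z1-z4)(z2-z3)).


Step 1: (z1-z3)(z2-z4) = (-5) * 9 = -45
Step 2: (z1-z4)(z2-z3) = (-1) * 5 = -5
Step 3: Cross-ratio = 45/5 = 9

9


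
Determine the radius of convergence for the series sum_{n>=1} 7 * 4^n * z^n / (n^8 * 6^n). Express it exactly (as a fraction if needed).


Step 1: General term a_n = 7 * 4^n / (n^8 * 6^n)
Step 2: By the root test, |a_n|^(1/n) = 7^(1/n) * 4 / (n^(8/n) * 6) -> 4/6 as n -> infinity (since 7^(1/n) -> 1 and n^(8/n) -> 1)
Step 3: R = 1/lim|a_n|^(1/n) = 6/4 = 3/2

3/2


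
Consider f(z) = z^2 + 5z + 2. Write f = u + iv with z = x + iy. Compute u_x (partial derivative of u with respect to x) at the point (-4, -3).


Step 1: f(z) = (x+iy)^2 + 5(x+iy) + 2
Step 2: u = (x^2 - y^2) + 5x + 2
Step 3: u_x = 2x + 5
Step 4: At (-4, -3): u_x = -8 + 5 = -3

-3


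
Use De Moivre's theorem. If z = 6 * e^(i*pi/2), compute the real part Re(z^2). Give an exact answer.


Step 1: By De Moivre's theorem, z^2 = 6^2 * e^(i*2*pi/2) = 36 * (cos(pi) + i*sin(pi))
Step 2: |z|^2 = 6^2 = 36
Step 3: The angle pi already lies in [0, 2*pi)
Step 4: cos(pi) = -1
Step 5: Re(z^2) = 36 * (-1) = -36

-36


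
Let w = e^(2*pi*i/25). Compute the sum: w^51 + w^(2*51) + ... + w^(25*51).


Step 1: The sum sum_{j=1}^{n} w^(k*j) equals n if n | k, else 0.
Step 2: Here n = 25, k = 51
Step 3: Does n divide k? 25 | 51 -> False
Step 4: Sum = 0

0


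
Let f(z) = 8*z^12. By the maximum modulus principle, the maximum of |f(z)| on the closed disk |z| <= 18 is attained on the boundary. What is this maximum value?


Step 1: On |z| = 18, |f(z)| = 8 * |z|^12 = 8 * 18^12
Step 2: By maximum modulus principle, maximum is on boundary.
Step 3: Maximum = 8 * 1156831381426176 = 9254651051409408

9254651051409408


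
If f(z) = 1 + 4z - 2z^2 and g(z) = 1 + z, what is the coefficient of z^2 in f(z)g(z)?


Step 1: z^2 term in f*g comes from: (1)*(0) + (4z)*(z) + (-2z^2)*(1)
Step 2: = 0 + 4 - 2
Step 3: = 2

2


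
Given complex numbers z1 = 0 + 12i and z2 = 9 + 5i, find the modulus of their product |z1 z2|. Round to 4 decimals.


Step 1: |z1| = sqrt(0^2 + 12^2) = sqrt(144)
Step 2: |z2| = sqrt(9^2 + 5^2) = sqrt(106)
Step 3: |z1*z2| = |z1|*|z2| = sqrt(144) * sqrt(106) = sqrt(144 * 106) = sqrt(15264)
Step 4: = 123.5476

123.5476


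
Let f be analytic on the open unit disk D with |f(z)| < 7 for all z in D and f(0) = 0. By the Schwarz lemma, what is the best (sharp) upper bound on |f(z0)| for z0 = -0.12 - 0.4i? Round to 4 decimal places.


Step 1: g = f/7 maps D -> D with g(0) = 0, so by the Schwarz lemma |g(z)| <= |z|, i.e. |f(z)| <= 7|z|; this is sharp (f(z) = 7z).
Step 2: |z0|^2 = (-0.12)^2 + (-0.4)^2 = 0.1744
Step 3: |z0| = sqrt(0.1744) = 0.417612
Step 4: Best bound = 7 * |z0| = 7 * 0.417612 = 2.9233

2.9233


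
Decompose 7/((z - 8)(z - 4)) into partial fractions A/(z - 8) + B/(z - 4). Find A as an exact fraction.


Step 1: Multiply both sides by (z - 8) and set z = 8
Step 2: A = 7 / (8 - 4)
Step 3: A = 7 / 4
Step 4: A = 7/4

7/4


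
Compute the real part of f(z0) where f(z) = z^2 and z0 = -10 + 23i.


Step 1: z0 = -10 + 23i
Step 2: z0^2 = (-10)^2 - 23^2 - 460i
Step 3: real part = 100 - 529 = -429

-429


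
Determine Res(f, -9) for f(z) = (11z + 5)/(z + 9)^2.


Step 1: Pole of order 2 at z = -9
Step 2: Res = lim d/dz [(z + 9)^2 * f(z)] as z -> -9
Step 3: (z + 9)^2 * f(z) = 11z + 5
Step 4: d/dz[11z + 5] = 11

11


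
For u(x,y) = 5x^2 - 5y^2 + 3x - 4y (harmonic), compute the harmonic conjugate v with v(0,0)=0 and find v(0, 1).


Step 1: v_x = -u_y = 10y + 4
Step 2: v_y = u_x = 10x + 3
Step 3: v = 10xy + 4x + 3y + C
Step 4: v(0,0) = 0 => C = 0
Step 5: v(0, 1) = 3

3


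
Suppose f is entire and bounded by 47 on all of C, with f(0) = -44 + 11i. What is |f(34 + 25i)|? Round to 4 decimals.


Step 1: By Liouville's theorem, a bounded entire function is constant.
Step 2: f(z) = f(0) = -44 + 11i for all z.
Step 3: |f(w)| = |-44 + 11i| = sqrt(1936 + 121)
Step 4: = 45.3542

45.3542


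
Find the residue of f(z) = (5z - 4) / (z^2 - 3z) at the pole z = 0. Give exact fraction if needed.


Step 1: Q(z) = z^2 - 3z = (z)(z - 3)
Step 2: Q'(z) = 2z - 3
Step 3: Q'(0) = -3, P(0) = -4
Step 4: Res = P(0)/Q'(0) = -4/(-3) = 4/3

4/3


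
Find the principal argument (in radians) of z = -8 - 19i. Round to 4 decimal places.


Step 1: z = -8 - 19i
Step 2: arg(z) = atan2(-19, -8)
Step 3: arg(z) = -1.9693

-1.9693


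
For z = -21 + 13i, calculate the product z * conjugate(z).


Step 1: conj(z) = -21 - 13i
Step 2: z * conj(z) = (-21)^2 + 13^2
Step 3: = 441 + 169 = 610

610


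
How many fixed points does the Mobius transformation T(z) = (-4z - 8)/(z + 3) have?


Step 1: Fixed points satisfy T(z) = z
Step 2: z^2 + 7z + 8 = 0
Step 3: Discriminant = 7^2 - 4*1*8 = 17
Step 4: Number of fixed points = 2

2


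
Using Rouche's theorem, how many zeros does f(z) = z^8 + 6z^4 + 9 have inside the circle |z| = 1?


Step 1: On |z| = 1 the three terms have sizes |z^8| = 1^8 = 1, |6z^4| = 6*1^4 = 6, |9| = 9
Step 2: The dominant term is g(z) = 9; let h(z) = z^8 + 6z^4 so f = g + h
Step 3: On |z| = 1: |g| = 9 and |h| <= 1 + 6 = 7
Step 4: Since 9 > 7, |h| < |g| on |z| = 1, so by Rouche f has the same number of zeros as g inside |z| < 1
Step 5: g(z) = 9 is a nonzero constant with no zeros inside |z| < 1. Answer = 0

0


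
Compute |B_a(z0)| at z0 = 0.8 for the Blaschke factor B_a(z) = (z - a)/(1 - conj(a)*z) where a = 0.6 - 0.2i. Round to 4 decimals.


Step 1: Numerator z0 - a = 0.8 - (0.6 - 0.2i) = 0.2 + 0.2i
Step 2: Denominator 1 - conj(a)*z0 = 1 - (0.6 + 0.2i)*0.8 = 0.52 - 0.16i
Step 3: |z0 - a|^2 = 0.2^2 + 0.2^2 = 0.08; |1 - conj(a)*z0|^2 = 0.52^2 + (-0.16)^2 = 0.296
Step 4: |B_a(0.8)| = sqrt(0.08 / 0.296) = sqrt(0.27027)
Step 5: = 0.5199

0.5199


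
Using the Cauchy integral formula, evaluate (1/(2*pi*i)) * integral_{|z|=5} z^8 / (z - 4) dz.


Step 1: f(z) = z^8, a = 4 is inside |z| = 5
Step 2: By Cauchy integral formula: (1/(2pi*i)) * integral = f(a)
Step 3: f(4) = 4^8 = 65536

65536


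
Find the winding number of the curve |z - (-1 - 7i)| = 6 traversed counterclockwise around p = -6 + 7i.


Step 1: Center c = (-1, -7), radius = 6
Step 2: |p - c|^2 = (-5)^2 + 14^2 = 221
Step 3: r^2 = 36
Step 4: |p-c| > r so winding number = 0

0


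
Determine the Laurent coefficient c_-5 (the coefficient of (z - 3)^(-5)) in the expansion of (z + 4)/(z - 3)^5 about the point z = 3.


Step 1: Write the numerator in powers of (z - 3): z + 4 = (z - 3) + (1*3 + 4) = (z - 3) + 7
Step 2: Divide by (z - 3)^5: f(z) = 7(z - 3)^(-5) + (z - 3)^(-4)
Step 3: This finite sum is the Laurent series of f about z = 3.
Step 4: Coefficient of (z - 3)^(-5) = 1*3 + 4 = 7

7


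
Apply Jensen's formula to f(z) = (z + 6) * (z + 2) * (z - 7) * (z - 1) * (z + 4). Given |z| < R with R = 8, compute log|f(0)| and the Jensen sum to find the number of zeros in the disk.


Jensen's formula: (1/2pi)*integral log|f(Re^it)|dt = log|f(0)| + sum_{|a_k|<R} log(R/|a_k|)
Step 1: f(0) = 6 * 2 * (-7) * (-1) * 4 = 336
Step 2: log|f(0)| = log|-6| + log|-2| + log|7| + log|1| + log|-4| = 5.8171
Step 3: Zeros inside |z| < 8: -6, -2, 7, 1, -4
Step 4: Jensen sum = log(8/6) + log(8/2) + log(8/7) + log(8/1) + log(8/4) = 4.5801
Step 5: n(R) = number of terms in the Jensen sum = count of zeros inside |z| < 8 = 5

5


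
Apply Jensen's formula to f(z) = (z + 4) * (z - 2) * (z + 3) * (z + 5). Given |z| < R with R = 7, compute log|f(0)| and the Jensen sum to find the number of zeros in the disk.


Jensen's formula: (1/2pi)*integral log|f(Re^it)|dt = log|f(0)| + sum_{|a_k|<R} log(R/|a_k|)
Step 1: f(0) = 4 * (-2) * 3 * 5 = -120
Step 2: log|f(0)| = log|-4| + log|2| + log|-3| + log|-5| = 4.7875
Step 3: Zeros inside |z| < 7: -4, 2, -3, -5
Step 4: Jensen sum = log(7/4) + log(7/2) + log(7/3) + log(7/5) = 2.9961
Step 5: n(R) = number of terms in the Jensen sum = count of zeros inside |z| < 7 = 4

4


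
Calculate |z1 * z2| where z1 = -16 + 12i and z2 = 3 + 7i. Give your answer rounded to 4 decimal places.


Step 1: |z1| = sqrt((-16)^2 + 12^2) = sqrt(400)
Step 2: |z2| = sqrt(3^2 + 7^2) = sqrt(58)
Step 3: |z1*z2| = |z1|*|z2| = sqrt(400) * sqrt(58) = sqrt(400 * 58) = sqrt(23200)
Step 4: = 152.3155

152.3155


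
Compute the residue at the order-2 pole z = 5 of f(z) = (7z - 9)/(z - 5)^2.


Step 1: Pole of order 2 at z = 5
Step 2: Res = lim d/dz [(z - 5)^2 * f(z)] as z -> 5
Step 3: (z - 5)^2 * f(z) = 7z - 9
Step 4: d/dz[7z - 9] = 7

7


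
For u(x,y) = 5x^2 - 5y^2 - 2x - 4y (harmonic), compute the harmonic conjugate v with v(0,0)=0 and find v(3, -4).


Step 1: v_x = -u_y = 10y + 4
Step 2: v_y = u_x = 10x - 2
Step 3: v = 10xy + 4x - 2y + C
Step 4: v(0,0) = 0 => C = 0
Step 5: v(3, -4) = -100

-100


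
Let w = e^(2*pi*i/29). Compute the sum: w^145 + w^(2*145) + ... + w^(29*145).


Step 1: The sum sum_{j=1}^{n} w^(k*j) equals n if n | k, else 0.
Step 2: Here n = 29, k = 145
Step 3: Does n divide k? 29 | 145 -> True
Step 4: Sum = 29

29


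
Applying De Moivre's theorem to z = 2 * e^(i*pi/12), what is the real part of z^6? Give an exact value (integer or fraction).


Step 1: By De Moivre's theorem, z^6 = 2^6 * e^(i*6*pi/12) = 64 * (cos(pi/2) + i*sin(pi/2))
Step 2: |z|^6 = 2^6 = 64
Step 3: The angle pi/2 already lies in [0, 2*pi)
Step 4: cos(pi/2) = 0
Step 5: Re(z^6) = 64 * 0 = 0

0


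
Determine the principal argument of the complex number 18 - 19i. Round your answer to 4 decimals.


Step 1: z = 18 - 19i
Step 2: arg(z) = atan2(-19, 18)
Step 3: arg(z) = -0.8124

-0.8124


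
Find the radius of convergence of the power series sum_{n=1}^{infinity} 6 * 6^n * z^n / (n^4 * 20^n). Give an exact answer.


Step 1: General term a_n = 6 * 6^n / (n^4 * 20^n)
Step 2: By the root test, |a_n|^(1/n) = 6^(1/n) * 6 / (n^(4/n) * 20) -> 6/20 as n -> infinity (since 6^(1/n) -> 1 and n^(4/n) -> 1)
Step 3: R = 1/lim|a_n|^(1/n) = 20/6 = 10/3

10/3


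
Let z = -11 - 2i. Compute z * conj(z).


Step 1: conj(z) = -11 + 2i
Step 2: z * conj(z) = (-11)^2 + (-2)^2
Step 3: = 121 + 4 = 125

125


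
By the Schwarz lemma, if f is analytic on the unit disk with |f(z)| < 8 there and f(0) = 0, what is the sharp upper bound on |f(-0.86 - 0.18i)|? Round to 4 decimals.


Step 1: g = f/8 maps D -> D with g(0) = 0, so by the Schwarz lemma |g(z)| <= |z|, i.e. |f(z)| <= 8|z|; this is sharp (f(z) = 8z).
Step 2: |z0|^2 = (-0.86)^2 + (-0.18)^2 = 0.772
Step 3: |z0| = sqrt(0.772) = 0.878635
Step 4: Best bound = 8 * |z0| = 8 * 0.878635 = 7.0291

7.0291


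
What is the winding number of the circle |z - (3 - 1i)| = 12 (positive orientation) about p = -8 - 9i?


Step 1: Center c = (3, -1), radius = 12
Step 2: |p - c|^2 = (-11)^2 + (-8)^2 = 185
Step 3: r^2 = 144
Step 4: |p-c| > r so winding number = 0

0


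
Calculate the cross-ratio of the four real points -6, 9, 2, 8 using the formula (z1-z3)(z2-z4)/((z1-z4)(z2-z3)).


Step 1: (z1-z3)(z2-z4) = (-8) * 1 = -8
Step 2: (z1-z4)(z2-z3) = (-14) * 7 = -98
Step 3: Cross-ratio = 8/98 = 4/49

4/49


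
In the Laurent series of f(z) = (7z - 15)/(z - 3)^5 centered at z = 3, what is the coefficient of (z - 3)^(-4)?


Step 1: Write the numerator in powers of (z - 3): 7z - 15 = 7(z - 3) + (7*3 - 15) = 7(z - 3) + 6
Step 2: Divide by (z - 3)^5: f(z) = 6(z - 3)^(-5) + 7(z - 3)^(-4)
Step 3: This finite sum is the Laurent series of f about z = 3.
Step 4: Coefficient of (z - 3)^(-4) = coefficient of (z - 3) in the re-centred numerator = 7

7


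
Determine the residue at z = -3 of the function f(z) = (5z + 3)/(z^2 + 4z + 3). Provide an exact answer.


Step 1: Q(z) = z^2 + 4z + 3 = (z + 3)(z + 1)
Step 2: Q'(z) = 2z + 4
Step 3: Q'(-3) = -2, P(-3) = -12
Step 4: Res = P(-3)/Q'(-3) = -12/(-2) = 6

6
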